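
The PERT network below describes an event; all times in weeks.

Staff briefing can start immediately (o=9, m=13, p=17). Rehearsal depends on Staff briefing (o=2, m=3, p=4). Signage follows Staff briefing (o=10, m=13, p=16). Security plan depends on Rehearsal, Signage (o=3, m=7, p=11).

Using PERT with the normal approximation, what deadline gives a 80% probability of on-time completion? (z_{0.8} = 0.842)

34.8 weeks

te_Staff briefing = (9 + 4·13 + 17)/6 = 78/6 = 13; σ²_Staff briefing = ((17−9)/6)² = 1.778
te_Rehearsal = (2 + 4·3 + 4)/6 = 18/6 = 3; σ²_Rehearsal = ((4−2)/6)² = 0.111
te_Signage = (10 + 4·13 + 16)/6 = 78/6 = 13; σ²_Signage = ((16−10)/6)² = 1.000
te_Security plan = (3 + 4·7 + 11)/6 = 42/6 = 7; σ²_Security plan = ((11−3)/6)² = 1.778

Forward pass:
ES_Staff briefing = 0; EF_Staff briefing = 13
ES_Rehearsal = 13; EF_Rehearsal = 13+3 = 16
ES_Signage = 13; EF_Signage = 13+13 = 26
ES_Security plan = max(EF_Rehearsal=16, EF_Signage=26) = 26; EF_Security plan = 26+7 = 33
Expected project duration μ = 33 weeks. Critical path: Staff briefing → Signage → Security plan.

Variance along critical path = 1.778 + 1.000 + 1.778 = 4.556; σ = 2.134 weeks.
D = μ + z·σ = 33 + 0.842·2.134 = 34.8 weeks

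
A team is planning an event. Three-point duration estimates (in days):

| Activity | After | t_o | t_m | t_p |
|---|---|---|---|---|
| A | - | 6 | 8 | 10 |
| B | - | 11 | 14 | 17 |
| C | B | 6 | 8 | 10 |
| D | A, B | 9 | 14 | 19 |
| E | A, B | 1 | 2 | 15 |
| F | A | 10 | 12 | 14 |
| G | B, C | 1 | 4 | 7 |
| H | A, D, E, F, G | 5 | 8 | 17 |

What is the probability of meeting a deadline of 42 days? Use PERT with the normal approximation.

0.964

te_A = (6 + 4·8 + 10)/6 = 48/6 = 8; σ²_A = ((10−6)/6)² = 0.444
te_B = (11 + 4·14 + 17)/6 = 84/6 = 14; σ²_B = ((17−11)/6)² = 1.000
te_C = (6 + 4·8 + 10)/6 = 48/6 = 8; σ²_C = ((10−6)/6)² = 0.444
te_D = (9 + 4·14 + 19)/6 = 84/6 = 14; σ²_D = ((19−9)/6)² = 2.778
te_E = (1 + 4·2 + 15)/6 = 24/6 = 4; σ²_E = ((15−1)/6)² = 5.444
te_F = (10 + 4·12 + 14)/6 = 72/6 = 12; σ²_F = ((14−10)/6)² = 0.444
te_G = (1 + 4·4 + 7)/6 = 24/6 = 4; σ²_G = ((7−1)/6)² = 1.000
te_H = (5 + 4·8 + 17)/6 = 54/6 = 9; σ²_H = ((17−5)/6)² = 4.000

Forward pass:
ES_A = 0; EF_A = 8
ES_B = 0; EF_B = 14
ES_C = 14; EF_C = 14+8 = 22
ES_D = max(EF_A=8, EF_B=14) = 14; EF_D = 14+14 = 28
ES_E = max(EF_A=8, EF_B=14) = 14; EF_E = 14+4 = 18
ES_F = 8; EF_F = 8+12 = 20
ES_G = max(EF_B=14, EF_C=22) = 22; EF_G = 22+4 = 26
ES_H = max(EF_A=8, EF_D=28, EF_E=18, EF_F=20, EF_G=26) = 28; EF_H = 28+9 = 37
Expected project duration μ = 37 days. Critical path: B → D → H.

Variance along critical path = 1.000 + 2.778 + 4.000 = 7.778; σ = √7.778 = 2.789 days.
Z = (42 − 37) / 2.789 = 1.793
P(T ≤ 42) = Φ(1.793) ≈ 0.964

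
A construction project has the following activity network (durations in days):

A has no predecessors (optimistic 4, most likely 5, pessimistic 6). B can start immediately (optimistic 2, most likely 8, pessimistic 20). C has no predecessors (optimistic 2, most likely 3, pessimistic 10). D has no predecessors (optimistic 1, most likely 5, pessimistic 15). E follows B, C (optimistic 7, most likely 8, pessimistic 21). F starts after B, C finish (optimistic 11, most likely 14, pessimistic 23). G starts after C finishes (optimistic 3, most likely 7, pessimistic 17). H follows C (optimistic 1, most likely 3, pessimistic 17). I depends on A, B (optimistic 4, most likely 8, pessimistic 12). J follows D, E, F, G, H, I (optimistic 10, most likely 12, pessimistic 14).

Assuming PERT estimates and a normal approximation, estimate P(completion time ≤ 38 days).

te_A = (4 + 4·5 + 6)/6 = 30/6 = 5; σ²_A = ((6−4)/6)² = 0.111
te_B = (2 + 4·8 + 20)/6 = 54/6 = 9; σ²_B = ((20−2)/6)² = 9.000
te_C = (2 + 4·3 + 10)/6 = 24/6 = 4; σ²_C = ((10−2)/6)² = 1.778
te_D = (1 + 4·5 + 15)/6 = 36/6 = 6; σ²_D = ((15−1)/6)² = 5.444
te_E = (7 + 4·8 + 21)/6 = 60/6 = 10; σ²_E = ((21−7)/6)² = 5.444
te_F = (11 + 4·14 + 23)/6 = 90/6 = 15; σ²_F = ((23−11)/6)² = 4.000
te_G = (3 + 4·7 + 17)/6 = 48/6 = 8; σ²_G = ((17−3)/6)² = 5.444
te_H = (1 + 4·3 + 17)/6 = 30/6 = 5; σ²_H = ((17−1)/6)² = 7.111
te_I = (4 + 4·8 + 12)/6 = 48/6 = 8; σ²_I = ((12−4)/6)² = 1.778
te_J = (10 + 4·12 + 14)/6 = 72/6 = 12; σ²_J = ((14−10)/6)² = 0.444

Forward pass:
ES_A = 0; EF_A = 5
ES_B = 0; EF_B = 9
ES_C = 0; EF_C = 4
ES_D = 0; EF_D = 6
ES_E = max(EF_B=9, EF_C=4) = 9; EF_E = 9+10 = 19
ES_F = max(EF_B=9, EF_C=4) = 9; EF_F = 9+15 = 24
ES_G = 4; EF_G = 4+8 = 12
ES_H = 4; EF_H = 4+5 = 9
ES_I = max(EF_A=5, EF_B=9) = 9; EF_I = 9+8 = 17
ES_J = max(EF_D=6, EF_E=19, EF_F=24, EF_G=12, EF_H=9, EF_I=17) = 24; EF_J = 24+12 = 36
Expected project duration μ = 36 days. Critical path: B → F → J.

Variance along critical path = 9.000 + 4.000 + 0.444 = 13.444; σ = √13.444 = 3.667 days.
Z = (38 − 36) / 3.667 = 0.545
P(T ≤ 38) = Φ(0.545) ≈ 0.707

0.707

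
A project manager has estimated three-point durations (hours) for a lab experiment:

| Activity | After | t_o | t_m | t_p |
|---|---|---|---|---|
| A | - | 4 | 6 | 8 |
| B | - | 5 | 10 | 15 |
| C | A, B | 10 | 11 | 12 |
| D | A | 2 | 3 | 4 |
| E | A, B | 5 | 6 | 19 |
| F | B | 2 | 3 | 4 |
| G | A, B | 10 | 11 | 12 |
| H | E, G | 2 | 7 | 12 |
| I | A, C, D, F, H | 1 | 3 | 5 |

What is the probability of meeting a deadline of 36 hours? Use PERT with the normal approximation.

0.978

te_A = (4 + 4·6 + 8)/6 = 36/6 = 6; σ²_A = ((8−4)/6)² = 0.444
te_B = (5 + 4·10 + 15)/6 = 60/6 = 10; σ²_B = ((15−5)/6)² = 2.778
te_C = (10 + 4·11 + 12)/6 = 66/6 = 11; σ²_C = ((12−10)/6)² = 0.111
te_D = (2 + 4·3 + 4)/6 = 18/6 = 3; σ²_D = ((4−2)/6)² = 0.111
te_E = (5 + 4·6 + 19)/6 = 48/6 = 8; σ²_E = ((19−5)/6)² = 5.444
te_F = (2 + 4·3 + 4)/6 = 18/6 = 3; σ²_F = ((4−2)/6)² = 0.111
te_G = (10 + 4·11 + 12)/6 = 66/6 = 11; σ²_G = ((12−10)/6)² = 0.111
te_H = (2 + 4·7 + 12)/6 = 42/6 = 7; σ²_H = ((12−2)/6)² = 2.778
te_I = (1 + 4·3 + 5)/6 = 18/6 = 3; σ²_I = ((5−1)/6)² = 0.444

Forward pass:
ES_A = 0; EF_A = 6
ES_B = 0; EF_B = 10
ES_C = max(EF_A=6, EF_B=10) = 10; EF_C = 10+11 = 21
ES_D = 6; EF_D = 6+3 = 9
ES_E = max(EF_A=6, EF_B=10) = 10; EF_E = 10+8 = 18
ES_F = 10; EF_F = 10+3 = 13
ES_G = max(EF_A=6, EF_B=10) = 10; EF_G = 10+11 = 21
ES_H = max(EF_E=18, EF_G=21) = 21; EF_H = 21+7 = 28
ES_I = max(EF_A=6, EF_C=21, EF_D=9, EF_F=13, EF_H=28) = 28; EF_I = 28+3 = 31
Expected project duration μ = 31 hours. Critical path: B → G → H → I.

Variance along critical path = 2.778 + 0.111 + 2.778 + 0.444 = 6.111; σ = √6.111 = 2.472 hours.
Z = (36 − 31) / 2.472 = 2.023
P(T ≤ 36) = Φ(2.023) ≈ 0.978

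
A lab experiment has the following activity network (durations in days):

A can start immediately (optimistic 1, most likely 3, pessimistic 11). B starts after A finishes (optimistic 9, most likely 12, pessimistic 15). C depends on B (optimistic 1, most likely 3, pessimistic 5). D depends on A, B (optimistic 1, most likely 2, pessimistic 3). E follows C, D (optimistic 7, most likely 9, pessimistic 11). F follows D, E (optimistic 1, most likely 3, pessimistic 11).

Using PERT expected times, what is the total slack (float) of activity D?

te_A = (1 + 4·3 + 11)/6 = 24/6 = 4
te_B = (9 + 4·12 + 15)/6 = 72/6 = 12
te_C = (1 + 4·3 + 5)/6 = 18/6 = 3
te_D = (1 + 4·2 + 3)/6 = 12/6 = 2
te_E = (7 + 4·9 + 11)/6 = 54/6 = 9
te_F = (1 + 4·3 + 11)/6 = 24/6 = 4

Forward pass:
ES_A = 0; EF_A = 4
ES_B = 4; EF_B = 4+12 = 16
ES_C = 16; EF_C = 16+3 = 19
ES_D = max(EF_A=4, EF_B=16) = 16; EF_D = 16+2 = 18
ES_E = max(EF_C=19, EF_D=18) = 19; EF_E = 19+9 = 28
ES_F = max(EF_D=18, EF_E=28) = 28; EF_F = 28+4 = 32
Expected project duration μ = 32 days. Critical path: A → B → C → E → F.

Backward pass:
LF_F = 32; LS_F = 32−4 = 28
LF_E = LS_F = 28; LS_E = 28−9 = 19
LF_D = min(LS_E=19, LS_F=28) = 19; LS_D = 19−2 = 17
LF_C = LS_E = 19; LS_C = 19−3 = 16
LF_B = min(LS_C=16, LS_D=17) = 16; LS_B = 16−12 = 4
LF_A = min(LS_B=4, LS_D=17) = 4; LS_A = 4−4 = 0
Slack_D = LS_D − ES_D = 17 − 16 = 1

1 days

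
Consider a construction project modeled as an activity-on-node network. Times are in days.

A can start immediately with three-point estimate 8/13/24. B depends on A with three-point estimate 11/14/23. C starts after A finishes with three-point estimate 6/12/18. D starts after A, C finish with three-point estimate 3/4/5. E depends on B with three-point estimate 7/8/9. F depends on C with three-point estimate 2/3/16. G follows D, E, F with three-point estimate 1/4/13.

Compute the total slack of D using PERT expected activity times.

7 days

te_A = (8 + 4·13 + 24)/6 = 84/6 = 14
te_B = (11 + 4·14 + 23)/6 = 90/6 = 15
te_C = (6 + 4·12 + 18)/6 = 72/6 = 12
te_D = (3 + 4·4 + 5)/6 = 24/6 = 4
te_E = (7 + 4·8 + 9)/6 = 48/6 = 8
te_F = (2 + 4·3 + 16)/6 = 30/6 = 5
te_G = (1 + 4·4 + 13)/6 = 30/6 = 5

Forward pass:
ES_A = 0; EF_A = 14
ES_B = 14; EF_B = 14+15 = 29
ES_C = 14; EF_C = 14+12 = 26
ES_D = max(EF_A=14, EF_C=26) = 26; EF_D = 26+4 = 30
ES_E = 29; EF_E = 29+8 = 37
ES_F = 26; EF_F = 26+5 = 31
ES_G = max(EF_D=30, EF_E=37, EF_F=31) = 37; EF_G = 37+5 = 42
Expected project duration μ = 42 days. Critical path: A → B → E → G.

Backward pass:
LF_G = 42; LS_G = 42−5 = 37
LF_F = LS_G = 37; LS_F = 37−5 = 32
LF_E = LS_G = 37; LS_E = 37−8 = 29
LF_D = LS_G = 37; LS_D = 37−4 = 33
LF_C = min(LS_D=33, LS_F=32) = 32; LS_C = 32−12 = 20
LF_B = LS_E = 29; LS_B = 29−15 = 14
LF_A = min(LS_B=14, LS_C=20, LS_D=33) = 14; LS_A = 14−14 = 0
Slack_D = LS_D − ES_D = 33 − 26 = 7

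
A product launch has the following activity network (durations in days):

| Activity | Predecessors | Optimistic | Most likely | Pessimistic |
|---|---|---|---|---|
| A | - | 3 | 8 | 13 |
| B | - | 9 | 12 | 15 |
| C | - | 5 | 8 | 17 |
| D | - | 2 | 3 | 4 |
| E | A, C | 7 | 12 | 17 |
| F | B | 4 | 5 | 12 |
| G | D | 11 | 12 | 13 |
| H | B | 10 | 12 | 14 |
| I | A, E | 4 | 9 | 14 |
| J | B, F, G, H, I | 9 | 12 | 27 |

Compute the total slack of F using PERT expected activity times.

te_A = (3 + 4·8 + 13)/6 = 48/6 = 8
te_B = (9 + 4·12 + 15)/6 = 72/6 = 12
te_C = (5 + 4·8 + 17)/6 = 54/6 = 9
te_D = (2 + 4·3 + 4)/6 = 18/6 = 3
te_E = (7 + 4·12 + 17)/6 = 72/6 = 12
te_F = (4 + 4·5 + 12)/6 = 36/6 = 6
te_G = (11 + 4·12 + 13)/6 = 72/6 = 12
te_H = (10 + 4·12 + 14)/6 = 72/6 = 12
te_I = (4 + 4·9 + 14)/6 = 54/6 = 9
te_J = (9 + 4·12 + 27)/6 = 84/6 = 14

Forward pass:
ES_A = 0; EF_A = 8
ES_B = 0; EF_B = 12
ES_C = 0; EF_C = 9
ES_D = 0; EF_D = 3
ES_E = max(EF_A=8, EF_C=9) = 9; EF_E = 9+12 = 21
ES_F = 12; EF_F = 12+6 = 18
ES_G = 3; EF_G = 3+12 = 15
ES_H = 12; EF_H = 12+12 = 24
ES_I = max(EF_A=8, EF_E=21) = 21; EF_I = 21+9 = 30
ES_J = max(EF_B=12, EF_F=18, EF_G=15, EF_H=24, EF_I=30) = 30; EF_J = 30+14 = 44
Expected project duration μ = 44 days. Critical path: C → E → I → J.

Backward pass:
LF_J = 44; LS_J = 44−14 = 30
LF_I = LS_J = 30; LS_I = 30−9 = 21
LF_H = LS_J = 30; LS_H = 30−12 = 18
LF_G = LS_J = 30; LS_G = 30−12 = 18
LF_F = LS_J = 30; LS_F = 30−6 = 24
LF_E = LS_I = 21; LS_E = 21−12 = 9
LF_D = LS_G = 18; LS_D = 18−3 = 15
LF_C = LS_E = 9; LS_C = 9−9 = 0
LF_B = min(LS_F=24, LS_H=18, LS_J=30) = 18; LS_B = 18−12 = 6
LF_A = min(LS_E=9, LS_I=21) = 9; LS_A = 9−8 = 1
Slack_F = LS_F − ES_F = 24 − 12 = 12

12 days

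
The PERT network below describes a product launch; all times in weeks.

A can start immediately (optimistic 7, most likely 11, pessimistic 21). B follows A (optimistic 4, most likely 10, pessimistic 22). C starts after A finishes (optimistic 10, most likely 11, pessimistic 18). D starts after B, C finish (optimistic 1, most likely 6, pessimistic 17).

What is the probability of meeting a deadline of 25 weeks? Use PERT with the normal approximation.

te_A = (7 + 4·11 + 21)/6 = 72/6 = 12; σ²_A = ((21−7)/6)² = 5.444
te_B = (4 + 4·10 + 22)/6 = 66/6 = 11; σ²_B = ((22−4)/6)² = 9.000
te_C = (10 + 4·11 + 18)/6 = 72/6 = 12; σ²_C = ((18−10)/6)² = 1.778
te_D = (1 + 4·6 + 17)/6 = 42/6 = 7; σ²_D = ((17−1)/6)² = 7.111

Forward pass:
ES_A = 0; EF_A = 12
ES_B = 12; EF_B = 12+11 = 23
ES_C = 12; EF_C = 12+12 = 24
ES_D = max(EF_B=23, EF_C=24) = 24; EF_D = 24+7 = 31
Expected project duration μ = 31 weeks. Critical path: A → C → D.

Variance along critical path = 5.444 + 1.778 + 7.111 = 14.333; σ = √14.333 = 3.786 weeks.
Z = (25 − 31) / 3.786 = -1.585
P(T ≤ 25) = Φ(-1.585) ≈ 0.057

0.057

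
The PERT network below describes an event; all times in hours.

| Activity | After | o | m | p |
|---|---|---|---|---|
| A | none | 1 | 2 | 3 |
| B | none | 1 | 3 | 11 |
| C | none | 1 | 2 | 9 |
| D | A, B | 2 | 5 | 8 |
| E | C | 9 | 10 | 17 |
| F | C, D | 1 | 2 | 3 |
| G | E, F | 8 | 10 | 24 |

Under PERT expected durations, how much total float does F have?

3 hours

te_A = (1 + 4·2 + 3)/6 = 12/6 = 2
te_B = (1 + 4·3 + 11)/6 = 24/6 = 4
te_C = (1 + 4·2 + 9)/6 = 18/6 = 3
te_D = (2 + 4·5 + 8)/6 = 30/6 = 5
te_E = (9 + 4·10 + 17)/6 = 66/6 = 11
te_F = (1 + 4·2 + 3)/6 = 12/6 = 2
te_G = (8 + 4·10 + 24)/6 = 72/6 = 12

Forward pass:
ES_A = 0; EF_A = 2
ES_B = 0; EF_B = 4
ES_C = 0; EF_C = 3
ES_D = max(EF_A=2, EF_B=4) = 4; EF_D = 4+5 = 9
ES_E = 3; EF_E = 3+11 = 14
ES_F = max(EF_C=3, EF_D=9) = 9; EF_F = 9+2 = 11
ES_G = max(EF_E=14, EF_F=11) = 14; EF_G = 14+12 = 26
Expected project duration μ = 26 hours. Critical path: C → E → G.

Backward pass:
LF_G = 26; LS_G = 26−12 = 14
LF_F = LS_G = 14; LS_F = 14−2 = 12
LF_E = LS_G = 14; LS_E = 14−11 = 3
LF_D = LS_F = 12; LS_D = 12−5 = 7
LF_C = min(LS_E=3, LS_F=12) = 3; LS_C = 3−3 = 0
LF_B = LS_D = 7; LS_B = 7−4 = 3
LF_A = LS_D = 7; LS_A = 7−2 = 5
Slack_F = LS_F − ES_F = 12 − 9 = 3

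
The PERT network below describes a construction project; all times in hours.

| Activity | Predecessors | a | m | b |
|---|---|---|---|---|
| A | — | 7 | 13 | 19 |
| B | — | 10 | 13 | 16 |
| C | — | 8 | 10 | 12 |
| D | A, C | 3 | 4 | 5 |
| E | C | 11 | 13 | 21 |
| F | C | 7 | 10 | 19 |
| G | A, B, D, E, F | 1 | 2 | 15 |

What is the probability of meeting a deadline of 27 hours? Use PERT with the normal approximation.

te_A = (7 + 4·13 + 19)/6 = 78/6 = 13; σ²_A = ((19−7)/6)² = 4.000
te_B = (10 + 4·13 + 16)/6 = 78/6 = 13; σ²_B = ((16−10)/6)² = 1.000
te_C = (8 + 4·10 + 12)/6 = 60/6 = 10; σ²_C = ((12−8)/6)² = 0.444
te_D = (3 + 4·4 + 5)/6 = 24/6 = 4; σ²_D = ((5−3)/6)² = 0.111
te_E = (11 + 4·13 + 21)/6 = 84/6 = 14; σ²_E = ((21−11)/6)² = 2.778
te_F = (7 + 4·10 + 19)/6 = 66/6 = 11; σ²_F = ((19−7)/6)² = 4.000
te_G = (1 + 4·2 + 15)/6 = 24/6 = 4; σ²_G = ((15−1)/6)² = 5.444

Forward pass:
ES_A = 0; EF_A = 13
ES_B = 0; EF_B = 13
ES_C = 0; EF_C = 10
ES_D = max(EF_A=13, EF_C=10) = 13; EF_D = 13+4 = 17
ES_E = 10; EF_E = 10+14 = 24
ES_F = 10; EF_F = 10+11 = 21
ES_G = max(EF_A=13, EF_B=13, EF_D=17, EF_E=24, EF_F=21) = 24; EF_G = 24+4 = 28
Expected project duration μ = 28 hours. Critical path: C → E → G.

Variance along critical path = 0.444 + 2.778 + 5.444 = 8.667; σ = √8.667 = 2.944 hours.
Z = (27 − 28) / 2.944 = -0.340
P(T ≤ 27) = Φ(-0.340) ≈ 0.367

0.367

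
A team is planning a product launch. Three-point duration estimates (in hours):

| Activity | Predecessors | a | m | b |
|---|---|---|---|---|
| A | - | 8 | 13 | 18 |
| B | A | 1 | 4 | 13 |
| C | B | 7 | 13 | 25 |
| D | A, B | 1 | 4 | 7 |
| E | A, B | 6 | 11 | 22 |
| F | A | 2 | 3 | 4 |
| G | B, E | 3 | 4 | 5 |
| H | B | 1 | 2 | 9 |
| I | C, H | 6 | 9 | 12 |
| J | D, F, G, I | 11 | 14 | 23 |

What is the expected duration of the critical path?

56 hours

te_A = (8 + 4·13 + 18)/6 = 78/6 = 13
te_B = (1 + 4·4 + 13)/6 = 30/6 = 5
te_C = (7 + 4·13 + 25)/6 = 84/6 = 14
te_D = (1 + 4·4 + 7)/6 = 24/6 = 4
te_E = (6 + 4·11 + 22)/6 = 72/6 = 12
te_F = (2 + 4·3 + 4)/6 = 18/6 = 3
te_G = (3 + 4·4 + 5)/6 = 24/6 = 4
te_H = (1 + 4·2 + 9)/6 = 18/6 = 3
te_I = (6 + 4·9 + 12)/6 = 54/6 = 9
te_J = (11 + 4·14 + 23)/6 = 90/6 = 15

Forward pass:
ES_A = 0; EF_A = 13
ES_B = 13; EF_B = 13+5 = 18
ES_C = 18; EF_C = 18+14 = 32
ES_D = max(EF_A=13, EF_B=18) = 18; EF_D = 18+4 = 22
ES_E = max(EF_A=13, EF_B=18) = 18; EF_E = 18+12 = 30
ES_F = 13; EF_F = 13+3 = 16
ES_G = max(EF_B=18, EF_E=30) = 30; EF_G = 30+4 = 34
ES_H = 18; EF_H = 18+3 = 21
ES_I = max(EF_C=32, EF_H=21) = 32; EF_I = 32+9 = 41
ES_J = max(EF_D=22, EF_F=16, EF_G=34, EF_I=41) = 41; EF_J = 41+15 = 56
Expected project duration μ = 56 hours. Critical path: A → B → C → I → J.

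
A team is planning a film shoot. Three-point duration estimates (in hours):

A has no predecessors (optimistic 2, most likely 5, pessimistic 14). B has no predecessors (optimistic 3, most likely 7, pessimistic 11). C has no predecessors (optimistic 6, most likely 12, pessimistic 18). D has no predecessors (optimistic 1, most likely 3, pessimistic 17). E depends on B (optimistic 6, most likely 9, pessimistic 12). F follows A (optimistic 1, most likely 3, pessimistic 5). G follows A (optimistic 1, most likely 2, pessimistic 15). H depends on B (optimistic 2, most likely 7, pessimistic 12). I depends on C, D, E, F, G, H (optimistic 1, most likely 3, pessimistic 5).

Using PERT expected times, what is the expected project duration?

te_A = (2 + 4·5 + 14)/6 = 36/6 = 6
te_B = (3 + 4·7 + 11)/6 = 42/6 = 7
te_C = (6 + 4·12 + 18)/6 = 72/6 = 12
te_D = (1 + 4·3 + 17)/6 = 30/6 = 5
te_E = (6 + 4·9 + 12)/6 = 54/6 = 9
te_F = (1 + 4·3 + 5)/6 = 18/6 = 3
te_G = (1 + 4·2 + 15)/6 = 24/6 = 4
te_H = (2 + 4·7 + 12)/6 = 42/6 = 7
te_I = (1 + 4·3 + 5)/6 = 18/6 = 3

Forward pass:
ES_A = 0; EF_A = 6
ES_B = 0; EF_B = 7
ES_C = 0; EF_C = 12
ES_D = 0; EF_D = 5
ES_E = 7; EF_E = 7+9 = 16
ES_F = 6; EF_F = 6+3 = 9
ES_G = 6; EF_G = 6+4 = 10
ES_H = 7; EF_H = 7+7 = 14
ES_I = max(EF_C=12, EF_D=5, EF_E=16, EF_F=9, EF_G=10, EF_H=14) = 16; EF_I = 16+3 = 19
Expected project duration μ = 19 hours. Critical path: B → E → I.

19 hours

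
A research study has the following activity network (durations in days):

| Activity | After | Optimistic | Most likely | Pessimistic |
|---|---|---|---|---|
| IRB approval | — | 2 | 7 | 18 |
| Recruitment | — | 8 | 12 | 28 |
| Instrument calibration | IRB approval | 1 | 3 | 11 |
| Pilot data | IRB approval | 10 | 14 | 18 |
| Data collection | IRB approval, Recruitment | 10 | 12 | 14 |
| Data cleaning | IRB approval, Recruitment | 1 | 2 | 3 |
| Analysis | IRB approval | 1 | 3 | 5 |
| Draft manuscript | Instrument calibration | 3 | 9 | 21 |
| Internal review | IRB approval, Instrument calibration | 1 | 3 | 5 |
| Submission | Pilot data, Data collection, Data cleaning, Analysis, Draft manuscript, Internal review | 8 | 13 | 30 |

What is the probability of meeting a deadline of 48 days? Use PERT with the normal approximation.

0.919

te_IRB approval = (2 + 4·7 + 18)/6 = 48/6 = 8; σ²_IRB approval = ((18−2)/6)² = 7.111
te_Recruitment = (8 + 4·12 + 28)/6 = 84/6 = 14; σ²_Recruitment = ((28−8)/6)² = 11.111
te_Instrument calibration = (1 + 4·3 + 11)/6 = 24/6 = 4; σ²_Instrument calibration = ((11−1)/6)² = 2.778
te_Pilot data = (10 + 4·14 + 18)/6 = 84/6 = 14; σ²_Pilot data = ((18−10)/6)² = 1.778
te_Data collection = (10 + 4·12 + 14)/6 = 72/6 = 12; σ²_Data collection = ((14−10)/6)² = 0.444
te_Data cleaning = (1 + 4·2 + 3)/6 = 12/6 = 2; σ²_Data cleaning = ((3−1)/6)² = 0.111
te_Analysis = (1 + 4·3 + 5)/6 = 18/6 = 3; σ²_Analysis = ((5−1)/6)² = 0.444
te_Draft manuscript = (3 + 4·9 + 21)/6 = 60/6 = 10; σ²_Draft manuscript = ((21−3)/6)² = 9.000
te_Internal review = (1 + 4·3 + 5)/6 = 18/6 = 3; σ²_Internal review = ((5−1)/6)² = 0.444
te_Submission = (8 + 4·13 + 30)/6 = 90/6 = 15; σ²_Submission = ((30−8)/6)² = 13.444

Forward pass:
ES_IRB approval = 0; EF_IRB approval = 8
ES_Recruitment = 0; EF_Recruitment = 14
ES_Instrument calibration = 8; EF_Instrument calibration = 8+4 = 12
ES_Pilot data = 8; EF_Pilot data = 8+14 = 22
ES_Data collection = max(EF_IRB approval=8, EF_Recruitment=14) = 14; EF_Data collection = 14+12 = 26
ES_Data cleaning = max(EF_IRB approval=8, EF_Recruitment=14) = 14; EF_Data cleaning = 14+2 = 16
ES_Analysis = 8; EF_Analysis = 8+3 = 11
ES_Draft manuscript = 12; EF_Draft manuscript = 12+10 = 22
ES_Internal review = max(EF_IRB approval=8, EF_Instrument calibration=12) = 12; EF_Internal review = 12+3 = 15
ES_Submission = max(EF_Pilot data=22, EF_Data collection=26, EF_Data cleaning=16, EF_Analysis=11, EF_Draft manuscript=22, EF_Internal review=15) = 26; EF_Submission = 26+15 = 41
Expected project duration μ = 41 days. Critical path: Recruitment → Data collection → Submission.

Variance along critical path = 11.111 + 0.444 + 13.444 = 25.000; σ = √25.000 = 5.000 days.
Z = (48 − 41) / 5.000 = 1.400
P(T ≤ 48) = Φ(1.400) ≈ 0.919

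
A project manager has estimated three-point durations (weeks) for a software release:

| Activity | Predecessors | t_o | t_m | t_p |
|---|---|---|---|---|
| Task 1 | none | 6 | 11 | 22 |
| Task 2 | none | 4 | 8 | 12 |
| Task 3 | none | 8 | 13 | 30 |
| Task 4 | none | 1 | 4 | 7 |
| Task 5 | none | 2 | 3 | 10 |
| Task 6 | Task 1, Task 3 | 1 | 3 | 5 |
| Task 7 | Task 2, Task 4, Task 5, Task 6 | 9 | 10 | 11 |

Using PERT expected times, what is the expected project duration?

te_Task 1 = (6 + 4·11 + 22)/6 = 72/6 = 12
te_Task 2 = (4 + 4·8 + 12)/6 = 48/6 = 8
te_Task 3 = (8 + 4·13 + 30)/6 = 90/6 = 15
te_Task 4 = (1 + 4·4 + 7)/6 = 24/6 = 4
te_Task 5 = (2 + 4·3 + 10)/6 = 24/6 = 4
te_Task 6 = (1 + 4·3 + 5)/6 = 18/6 = 3
te_Task 7 = (9 + 4·10 + 11)/6 = 60/6 = 10

Forward pass:
ES_Task 1 = 0; EF_Task 1 = 12
ES_Task 2 = 0; EF_Task 2 = 8
ES_Task 3 = 0; EF_Task 3 = 15
ES_Task 4 = 0; EF_Task 4 = 4
ES_Task 5 = 0; EF_Task 5 = 4
ES_Task 6 = max(EF_Task 1=12, EF_Task 3=15) = 15; EF_Task 6 = 15+3 = 18
ES_Task 7 = max(EF_Task 2=8, EF_Task 4=4, EF_Task 5=4, EF_Task 6=18) = 18; EF_Task 7 = 18+10 = 28
Expected project duration μ = 28 weeks. Critical path: Task 3 → Task 6 → Task 7.

28 weeks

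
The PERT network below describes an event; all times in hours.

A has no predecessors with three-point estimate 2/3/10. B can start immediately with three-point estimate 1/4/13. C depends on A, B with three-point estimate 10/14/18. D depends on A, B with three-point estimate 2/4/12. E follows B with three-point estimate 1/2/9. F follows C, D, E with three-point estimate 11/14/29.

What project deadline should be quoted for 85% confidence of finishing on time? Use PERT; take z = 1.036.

39.0 hours

te_A = (2 + 4·3 + 10)/6 = 24/6 = 4; σ²_A = ((10−2)/6)² = 1.778
te_B = (1 + 4·4 + 13)/6 = 30/6 = 5; σ²_B = ((13−1)/6)² = 4.000
te_C = (10 + 4·14 + 18)/6 = 84/6 = 14; σ²_C = ((18−10)/6)² = 1.778
te_D = (2 + 4·4 + 12)/6 = 30/6 = 5; σ²_D = ((12−2)/6)² = 2.778
te_E = (1 + 4·2 + 9)/6 = 18/6 = 3; σ²_E = ((9−1)/6)² = 1.778
te_F = (11 + 4·14 + 29)/6 = 96/6 = 16; σ²_F = ((29−11)/6)² = 9.000

Forward pass:
ES_A = 0; EF_A = 4
ES_B = 0; EF_B = 5
ES_C = max(EF_A=4, EF_B=5) = 5; EF_C = 5+14 = 19
ES_D = max(EF_A=4, EF_B=5) = 5; EF_D = 5+5 = 10
ES_E = 5; EF_E = 5+3 = 8
ES_F = max(EF_C=19, EF_D=10, EF_E=8) = 19; EF_F = 19+16 = 35
Expected project duration μ = 35 hours. Critical path: B → C → F.

Variance along critical path = 4.000 + 1.778 + 9.000 = 14.778; σ = 3.844 hours.
D = μ + z·σ = 35 + 1.036·3.844 = 39.0 hours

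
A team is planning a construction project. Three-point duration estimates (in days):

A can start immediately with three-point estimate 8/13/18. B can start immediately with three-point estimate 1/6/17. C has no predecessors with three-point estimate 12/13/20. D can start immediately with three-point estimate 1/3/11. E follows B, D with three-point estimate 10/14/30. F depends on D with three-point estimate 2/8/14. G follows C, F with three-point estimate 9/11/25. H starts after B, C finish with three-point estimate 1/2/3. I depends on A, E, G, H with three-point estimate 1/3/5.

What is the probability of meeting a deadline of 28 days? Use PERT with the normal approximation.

0.256

te_A = (8 + 4·13 + 18)/6 = 78/6 = 13; σ²_A = ((18−8)/6)² = 2.778
te_B = (1 + 4·6 + 17)/6 = 42/6 = 7; σ²_B = ((17−1)/6)² = 7.111
te_C = (12 + 4·13 + 20)/6 = 84/6 = 14; σ²_C = ((20−12)/6)² = 1.778
te_D = (1 + 4·3 + 11)/6 = 24/6 = 4; σ²_D = ((11−1)/6)² = 2.778
te_E = (10 + 4·14 + 30)/6 = 96/6 = 16; σ²_E = ((30−10)/6)² = 11.111
te_F = (2 + 4·8 + 14)/6 = 48/6 = 8; σ²_F = ((14−2)/6)² = 4.000
te_G = (9 + 4·11 + 25)/6 = 78/6 = 13; σ²_G = ((25−9)/6)² = 7.111
te_H = (1 + 4·2 + 3)/6 = 12/6 = 2; σ²_H = ((3−1)/6)² = 0.111
te_I = (1 + 4·3 + 5)/6 = 18/6 = 3; σ²_I = ((5−1)/6)² = 0.444

Forward pass:
ES_A = 0; EF_A = 13
ES_B = 0; EF_B = 7
ES_C = 0; EF_C = 14
ES_D = 0; EF_D = 4
ES_E = max(EF_B=7, EF_D=4) = 7; EF_E = 7+16 = 23
ES_F = 4; EF_F = 4+8 = 12
ES_G = max(EF_C=14, EF_F=12) = 14; EF_G = 14+13 = 27
ES_H = max(EF_B=7, EF_C=14) = 14; EF_H = 14+2 = 16
ES_I = max(EF_A=13, EF_E=23, EF_G=27, EF_H=16) = 27; EF_I = 27+3 = 30
Expected project duration μ = 30 days. Critical path: C → G → I.

Variance along critical path = 1.778 + 7.111 + 0.444 = 9.333; σ = √9.333 = 3.055 days.
Z = (28 − 30) / 3.055 = -0.655
P(T ≤ 28) = Φ(-0.655) ≈ 0.256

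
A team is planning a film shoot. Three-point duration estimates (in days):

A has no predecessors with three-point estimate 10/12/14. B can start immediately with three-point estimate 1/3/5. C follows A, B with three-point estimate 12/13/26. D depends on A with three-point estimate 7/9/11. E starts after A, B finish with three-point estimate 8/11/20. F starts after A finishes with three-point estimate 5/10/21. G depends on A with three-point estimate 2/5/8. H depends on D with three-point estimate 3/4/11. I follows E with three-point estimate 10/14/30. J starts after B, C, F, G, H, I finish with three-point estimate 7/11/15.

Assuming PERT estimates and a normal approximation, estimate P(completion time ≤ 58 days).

0.954

te_A = (10 + 4·12 + 14)/6 = 72/6 = 12; σ²_A = ((14−10)/6)² = 0.444
te_B = (1 + 4·3 + 5)/6 = 18/6 = 3; σ²_B = ((5−1)/6)² = 0.444
te_C = (12 + 4·13 + 26)/6 = 90/6 = 15; σ²_C = ((26−12)/6)² = 5.444
te_D = (7 + 4·9 + 11)/6 = 54/6 = 9; σ²_D = ((11−7)/6)² = 0.444
te_E = (8 + 4·11 + 20)/6 = 72/6 = 12; σ²_E = ((20−8)/6)² = 4.000
te_F = (5 + 4·10 + 21)/6 = 66/6 = 11; σ²_F = ((21−5)/6)² = 7.111
te_G = (2 + 4·5 + 8)/6 = 30/6 = 5; σ²_G = ((8−2)/6)² = 1.000
te_H = (3 + 4·4 + 11)/6 = 30/6 = 5; σ²_H = ((11−3)/6)² = 1.778
te_I = (10 + 4·14 + 30)/6 = 96/6 = 16; σ²_I = ((30−10)/6)² = 11.111
te_J = (7 + 4·11 + 15)/6 = 66/6 = 11; σ²_J = ((15−7)/6)² = 1.778

Forward pass:
ES_A = 0; EF_A = 12
ES_B = 0; EF_B = 3
ES_C = max(EF_A=12, EF_B=3) = 12; EF_C = 12+15 = 27
ES_D = 12; EF_D = 12+9 = 21
ES_E = max(EF_A=12, EF_B=3) = 12; EF_E = 12+12 = 24
ES_F = 12; EF_F = 12+11 = 23
ES_G = 12; EF_G = 12+5 = 17
ES_H = 21; EF_H = 21+5 = 26
ES_I = 24; EF_I = 24+16 = 40
ES_J = max(EF_B=3, EF_C=27, EF_F=23, EF_G=17, EF_H=26, EF_I=40) = 40; EF_J = 40+11 = 51
Expected project duration μ = 51 days. Critical path: A → E → I → J.

Variance along critical path = 0.444 + 4.000 + 11.111 + 1.778 = 17.333; σ = √17.333 = 4.163 days.
Z = (58 − 51) / 4.163 = 1.681
P(T ≤ 58) = Φ(1.681) ≈ 0.954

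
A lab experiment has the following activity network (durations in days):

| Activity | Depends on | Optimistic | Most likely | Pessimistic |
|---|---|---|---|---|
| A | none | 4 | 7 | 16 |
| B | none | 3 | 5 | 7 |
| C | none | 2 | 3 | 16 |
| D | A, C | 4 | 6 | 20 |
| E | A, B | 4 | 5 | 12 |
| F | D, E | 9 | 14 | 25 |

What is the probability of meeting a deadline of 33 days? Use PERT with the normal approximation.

te_A = (4 + 4·7 + 16)/6 = 48/6 = 8; σ²_A = ((16−4)/6)² = 4.000
te_B = (3 + 4·5 + 7)/6 = 30/6 = 5; σ²_B = ((7−3)/6)² = 0.444
te_C = (2 + 4·3 + 16)/6 = 30/6 = 5; σ²_C = ((16−2)/6)² = 5.444
te_D = (4 + 4·6 + 20)/6 = 48/6 = 8; σ²_D = ((20−4)/6)² = 7.111
te_E = (4 + 4·5 + 12)/6 = 36/6 = 6; σ²_E = ((12−4)/6)² = 1.778
te_F = (9 + 4·14 + 25)/6 = 90/6 = 15; σ²_F = ((25−9)/6)² = 7.111

Forward pass:
ES_A = 0; EF_A = 8
ES_B = 0; EF_B = 5
ES_C = 0; EF_C = 5
ES_D = max(EF_A=8, EF_C=5) = 8; EF_D = 8+8 = 16
ES_E = max(EF_A=8, EF_B=5) = 8; EF_E = 8+6 = 14
ES_F = max(EF_D=16, EF_E=14) = 16; EF_F = 16+15 = 31
Expected project duration μ = 31 days. Critical path: A → D → F.

Variance along critical path = 4.000 + 7.111 + 7.111 = 18.222; σ = √18.222 = 4.269 days.
Z = (33 − 31) / 4.269 = 0.469
P(T ≤ 33) = Φ(0.469) ≈ 0.680

0.680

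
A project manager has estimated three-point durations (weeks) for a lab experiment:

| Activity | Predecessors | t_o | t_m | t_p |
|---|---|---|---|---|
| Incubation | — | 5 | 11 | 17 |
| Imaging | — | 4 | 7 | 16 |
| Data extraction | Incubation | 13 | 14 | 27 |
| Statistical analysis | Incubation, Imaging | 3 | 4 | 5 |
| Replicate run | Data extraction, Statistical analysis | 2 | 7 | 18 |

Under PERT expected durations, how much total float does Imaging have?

te_Incubation = (5 + 4·11 + 17)/6 = 66/6 = 11
te_Imaging = (4 + 4·7 + 16)/6 = 48/6 = 8
te_Data extraction = (13 + 4·14 + 27)/6 = 96/6 = 16
te_Statistical analysis = (3 + 4·4 + 5)/6 = 24/6 = 4
te_Replicate run = (2 + 4·7 + 18)/6 = 48/6 = 8

Forward pass:
ES_Incubation = 0; EF_Incubation = 11
ES_Imaging = 0; EF_Imaging = 8
ES_Data extraction = 11; EF_Data extraction = 11+16 = 27
ES_Statistical analysis = max(EF_Incubation=11, EF_Imaging=8) = 11; EF_Statistical analysis = 11+4 = 15
ES_Replicate run = max(EF_Data extraction=27, EF_Statistical analysis=15) = 27; EF_Replicate run = 27+8 = 35
Expected project duration μ = 35 weeks. Critical path: Incubation → Data extraction → Replicate run.

Backward pass:
LF_Replicate run = 35; LS_Replicate run = 35−8 = 27
LF_Statistical analysis = LS_Replicate run = 27; LS_Statistical analysis = 27−4 = 23
LF_Data extraction = LS_Replicate run = 27; LS_Data extraction = 27−16 = 11
LF_Imaging = LS_Statistical analysis = 23; LS_Imaging = 23−8 = 15
LF_Incubation = min(LS_Data extraction=11, LS_Statistical analysis=23) = 11; LS_Incubation = 11−11 = 0
Slack_Imaging = LS_Imaging − ES_Imaging = 15 − 0 = 15

15 weeks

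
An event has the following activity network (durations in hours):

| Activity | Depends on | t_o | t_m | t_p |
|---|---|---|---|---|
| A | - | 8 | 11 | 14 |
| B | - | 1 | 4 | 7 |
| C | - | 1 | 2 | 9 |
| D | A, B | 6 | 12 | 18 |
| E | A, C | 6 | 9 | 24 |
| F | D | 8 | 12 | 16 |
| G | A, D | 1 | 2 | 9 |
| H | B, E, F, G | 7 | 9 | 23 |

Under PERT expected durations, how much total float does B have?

7 hours

te_A = (8 + 4·11 + 14)/6 = 66/6 = 11
te_B = (1 + 4·4 + 7)/6 = 24/6 = 4
te_C = (1 + 4·2 + 9)/6 = 18/6 = 3
te_D = (6 + 4·12 + 18)/6 = 72/6 = 12
te_E = (6 + 4·9 + 24)/6 = 66/6 = 11
te_F = (8 + 4·12 + 16)/6 = 72/6 = 12
te_G = (1 + 4·2 + 9)/6 = 18/6 = 3
te_H = (7 + 4·9 + 23)/6 = 66/6 = 11

Forward pass:
ES_A = 0; EF_A = 11
ES_B = 0; EF_B = 4
ES_C = 0; EF_C = 3
ES_D = max(EF_A=11, EF_B=4) = 11; EF_D = 11+12 = 23
ES_E = max(EF_A=11, EF_C=3) = 11; EF_E = 11+11 = 22
ES_F = 23; EF_F = 23+12 = 35
ES_G = max(EF_A=11, EF_D=23) = 23; EF_G = 23+3 = 26
ES_H = max(EF_B=4, EF_E=22, EF_F=35, EF_G=26) = 35; EF_H = 35+11 = 46
Expected project duration μ = 46 hours. Critical path: A → D → F → H.

Backward pass:
LF_H = 46; LS_H = 46−11 = 35
LF_G = LS_H = 35; LS_G = 35−3 = 32
LF_F = LS_H = 35; LS_F = 35−12 = 23
LF_E = LS_H = 35; LS_E = 35−11 = 24
LF_D = min(LS_F=23, LS_G=32) = 23; LS_D = 23−12 = 11
LF_C = LS_E = 24; LS_C = 24−3 = 21
LF_B = min(LS_D=11, LS_H=35) = 11; LS_B = 11−4 = 7
LF_A = min(LS_D=11, LS_E=24, LS_G=32) = 11; LS_A = 11−11 = 0
Slack_B = LS_B − ES_B = 7 − 0 = 7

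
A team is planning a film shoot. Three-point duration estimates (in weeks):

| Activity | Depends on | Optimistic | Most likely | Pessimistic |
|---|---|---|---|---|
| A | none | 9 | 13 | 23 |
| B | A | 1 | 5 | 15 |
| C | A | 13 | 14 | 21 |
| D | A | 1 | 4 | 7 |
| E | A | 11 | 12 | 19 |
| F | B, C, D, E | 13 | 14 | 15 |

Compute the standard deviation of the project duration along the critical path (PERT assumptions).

2.71 weeks

te_A = (9 + 4·13 + 23)/6 = 84/6 = 14; σ²_A = ((23−9)/6)² = 5.444
te_B = (1 + 4·5 + 15)/6 = 36/6 = 6; σ²_B = ((15−1)/6)² = 5.444
te_C = (13 + 4·14 + 21)/6 = 90/6 = 15; σ²_C = ((21−13)/6)² = 1.778
te_D = (1 + 4·4 + 7)/6 = 24/6 = 4; σ²_D = ((7−1)/6)² = 1.000
te_E = (11 + 4·12 + 19)/6 = 78/6 = 13; σ²_E = ((19−11)/6)² = 1.778
te_F = (13 + 4·14 + 15)/6 = 84/6 = 14; σ²_F = ((15−13)/6)² = 0.111

Forward pass:
ES_A = 0; EF_A = 14
ES_B = 14; EF_B = 14+6 = 20
ES_C = 14; EF_C = 14+15 = 29
ES_D = 14; EF_D = 14+4 = 18
ES_E = 14; EF_E = 14+13 = 27
ES_F = max(EF_B=20, EF_C=29, EF_D=18, EF_E=27) = 29; EF_F = 29+14 = 43
Expected project duration μ = 43 weeks. Critical path: A → C → F.

Variance along critical path = 5.444 + 1.778 + 0.111 = 7.333
σ = √7.333 = 2.708 weeks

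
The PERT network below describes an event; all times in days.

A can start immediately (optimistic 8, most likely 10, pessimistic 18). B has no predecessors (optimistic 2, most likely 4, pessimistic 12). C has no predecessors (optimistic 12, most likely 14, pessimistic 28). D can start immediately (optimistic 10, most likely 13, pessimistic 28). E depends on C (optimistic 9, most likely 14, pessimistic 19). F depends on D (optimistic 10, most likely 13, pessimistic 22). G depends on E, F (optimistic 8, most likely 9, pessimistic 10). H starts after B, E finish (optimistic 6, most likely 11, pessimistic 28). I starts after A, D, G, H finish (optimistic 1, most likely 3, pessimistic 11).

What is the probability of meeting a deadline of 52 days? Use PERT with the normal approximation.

0.836

te_A = (8 + 4·10 + 18)/6 = 66/6 = 11; σ²_A = ((18−8)/6)² = 2.778
te_B = (2 + 4·4 + 12)/6 = 30/6 = 5; σ²_B = ((12−2)/6)² = 2.778
te_C = (12 + 4·14 + 28)/6 = 96/6 = 16; σ²_C = ((28−12)/6)² = 7.111
te_D = (10 + 4·13 + 28)/6 = 90/6 = 15; σ²_D = ((28−10)/6)² = 9.000
te_E = (9 + 4·14 + 19)/6 = 84/6 = 14; σ²_E = ((19−9)/6)² = 2.778
te_F = (10 + 4·13 + 22)/6 = 84/6 = 14; σ²_F = ((22−10)/6)² = 4.000
te_G = (8 + 4·9 + 10)/6 = 54/6 = 9; σ²_G = ((10−8)/6)² = 0.111
te_H = (6 + 4·11 + 28)/6 = 78/6 = 13; σ²_H = ((28−6)/6)² = 13.444
te_I = (1 + 4·3 + 11)/6 = 24/6 = 4; σ²_I = ((11−1)/6)² = 2.778

Forward pass:
ES_A = 0; EF_A = 11
ES_B = 0; EF_B = 5
ES_C = 0; EF_C = 16
ES_D = 0; EF_D = 15
ES_E = 16; EF_E = 16+14 = 30
ES_F = 15; EF_F = 15+14 = 29
ES_G = max(EF_E=30, EF_F=29) = 30; EF_G = 30+9 = 39
ES_H = max(EF_B=5, EF_E=30) = 30; EF_H = 30+13 = 43
ES_I = max(EF_A=11, EF_D=15, EF_G=39, EF_H=43) = 43; EF_I = 43+4 = 47
Expected project duration μ = 47 days. Critical path: C → E → H → I.

Variance along critical path = 7.111 + 2.778 + 13.444 + 2.778 = 26.111; σ = √26.111 = 5.110 days.
Z = (52 − 47) / 5.110 = 0.978
P(T ≤ 52) = Φ(0.978) ≈ 0.836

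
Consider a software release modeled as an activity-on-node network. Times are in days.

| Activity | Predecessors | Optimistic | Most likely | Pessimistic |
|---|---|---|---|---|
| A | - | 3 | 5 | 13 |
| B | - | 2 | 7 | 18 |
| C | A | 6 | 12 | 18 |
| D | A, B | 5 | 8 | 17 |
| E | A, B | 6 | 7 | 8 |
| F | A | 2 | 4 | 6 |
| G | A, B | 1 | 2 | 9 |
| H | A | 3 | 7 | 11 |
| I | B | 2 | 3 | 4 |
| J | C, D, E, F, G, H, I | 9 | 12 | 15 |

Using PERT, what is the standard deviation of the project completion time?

2.79 days

te_A = (3 + 4·5 + 13)/6 = 36/6 = 6; σ²_A = ((13−3)/6)² = 2.778
te_B = (2 + 4·7 + 18)/6 = 48/6 = 8; σ²_B = ((18−2)/6)² = 7.111
te_C = (6 + 4·12 + 18)/6 = 72/6 = 12; σ²_C = ((18−6)/6)² = 4.000
te_D = (5 + 4·8 + 17)/6 = 54/6 = 9; σ²_D = ((17−5)/6)² = 4.000
te_E = (6 + 4·7 + 8)/6 = 42/6 = 7; σ²_E = ((8−6)/6)² = 0.111
te_F = (2 + 4·4 + 6)/6 = 24/6 = 4; σ²_F = ((6−2)/6)² = 0.444
te_G = (1 + 4·2 + 9)/6 = 18/6 = 3; σ²_G = ((9−1)/6)² = 1.778
te_H = (3 + 4·7 + 11)/6 = 42/6 = 7; σ²_H = ((11−3)/6)² = 1.778
te_I = (2 + 4·3 + 4)/6 = 18/6 = 3; σ²_I = ((4−2)/6)² = 0.111
te_J = (9 + 4·12 + 15)/6 = 72/6 = 12; σ²_J = ((15−9)/6)² = 1.000

Forward pass:
ES_A = 0; EF_A = 6
ES_B = 0; EF_B = 8
ES_C = 6; EF_C = 6+12 = 18
ES_D = max(EF_A=6, EF_B=8) = 8; EF_D = 8+9 = 17
ES_E = max(EF_A=6, EF_B=8) = 8; EF_E = 8+7 = 15
ES_F = 6; EF_F = 6+4 = 10
ES_G = max(EF_A=6, EF_B=8) = 8; EF_G = 8+3 = 11
ES_H = 6; EF_H = 6+7 = 13
ES_I = 8; EF_I = 8+3 = 11
ES_J = max(EF_C=18, EF_D=17, EF_E=15, EF_F=10, EF_G=11, EF_H=13, EF_I=11) = 18; EF_J = 18+12 = 30
Expected project duration μ = 30 days. Critical path: A → C → J.

Variance along critical path = 2.778 + 4.000 + 1.000 = 7.778
σ = √7.778 = 2.789 days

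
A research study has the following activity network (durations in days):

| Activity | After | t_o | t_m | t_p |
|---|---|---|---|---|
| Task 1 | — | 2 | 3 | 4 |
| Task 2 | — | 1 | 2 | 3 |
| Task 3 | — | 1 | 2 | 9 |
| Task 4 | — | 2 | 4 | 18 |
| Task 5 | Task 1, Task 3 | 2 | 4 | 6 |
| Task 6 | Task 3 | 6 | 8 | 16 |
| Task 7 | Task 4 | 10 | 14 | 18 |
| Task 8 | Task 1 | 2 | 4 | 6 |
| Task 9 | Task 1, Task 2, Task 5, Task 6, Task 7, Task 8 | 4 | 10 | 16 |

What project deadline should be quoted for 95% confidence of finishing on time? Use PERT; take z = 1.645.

35.9 days

te_Task 1 = (2 + 4·3 + 4)/6 = 18/6 = 3; σ²_Task 1 = ((4−2)/6)² = 0.111
te_Task 2 = (1 + 4·2 + 3)/6 = 12/6 = 2; σ²_Task 2 = ((3−1)/6)² = 0.111
te_Task 3 = (1 + 4·2 + 9)/6 = 18/6 = 3; σ²_Task 3 = ((9−1)/6)² = 1.778
te_Task 4 = (2 + 4·4 + 18)/6 = 36/6 = 6; σ²_Task 4 = ((18−2)/6)² = 7.111
te_Task 5 = (2 + 4·4 + 6)/6 = 24/6 = 4; σ²_Task 5 = ((6−2)/6)² = 0.444
te_Task 6 = (6 + 4·8 + 16)/6 = 54/6 = 9; σ²_Task 6 = ((16−6)/6)² = 2.778
te_Task 7 = (10 + 4·14 + 18)/6 = 84/6 = 14; σ²_Task 7 = ((18−10)/6)² = 1.778
te_Task 8 = (2 + 4·4 + 6)/6 = 24/6 = 4; σ²_Task 8 = ((6−2)/6)² = 0.444
te_Task 9 = (4 + 4·10 + 16)/6 = 60/6 = 10; σ²_Task 9 = ((16−4)/6)² = 4.000

Forward pass:
ES_Task 1 = 0; EF_Task 1 = 3
ES_Task 2 = 0; EF_Task 2 = 2
ES_Task 3 = 0; EF_Task 3 = 3
ES_Task 4 = 0; EF_Task 4 = 6
ES_Task 5 = max(EF_Task 1=3, EF_Task 3=3) = 3; EF_Task 5 = 3+4 = 7
ES_Task 6 = 3; EF_Task 6 = 3+9 = 12
ES_Task 7 = 6; EF_Task 7 = 6+14 = 20
ES_Task 8 = 3; EF_Task 8 = 3+4 = 7
ES_Task 9 = max(EF_Task 1=3, EF_Task 2=2, EF_Task 5=7, EF_Task 6=12, EF_Task 7=20, EF_Task 8=7) = 20; EF_Task 9 = 20+10 = 30
Expected project duration μ = 30 days. Critical path: Task 4 → Task 7 → Task 9.

Variance along critical path = 7.111 + 1.778 + 4.000 = 12.889; σ = 3.590 days.
D = μ + z·σ = 30 + 1.645·3.590 = 35.9 days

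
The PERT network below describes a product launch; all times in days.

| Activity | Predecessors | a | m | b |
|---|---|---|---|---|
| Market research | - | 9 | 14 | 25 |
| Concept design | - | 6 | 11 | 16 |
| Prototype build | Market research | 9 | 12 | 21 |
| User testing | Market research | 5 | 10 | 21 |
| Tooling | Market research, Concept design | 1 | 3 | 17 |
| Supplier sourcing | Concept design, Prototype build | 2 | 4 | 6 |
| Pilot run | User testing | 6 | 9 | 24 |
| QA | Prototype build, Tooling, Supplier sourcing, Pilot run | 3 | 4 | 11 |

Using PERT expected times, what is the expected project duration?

te_Market research = (9 + 4·14 + 25)/6 = 90/6 = 15
te_Concept design = (6 + 4·11 + 16)/6 = 66/6 = 11
te_Prototype build = (9 + 4·12 + 21)/6 = 78/6 = 13
te_User testing = (5 + 4·10 + 21)/6 = 66/6 = 11
te_Tooling = (1 + 4·3 + 17)/6 = 30/6 = 5
te_Supplier sourcing = (2 + 4·4 + 6)/6 = 24/6 = 4
te_Pilot run = (6 + 4·9 + 24)/6 = 66/6 = 11
te_QA = (3 + 4·4 + 11)/6 = 30/6 = 5

Forward pass:
ES_Market research = 0; EF_Market research = 15
ES_Concept design = 0; EF_Concept design = 11
ES_Prototype build = 15; EF_Prototype build = 15+13 = 28
ES_User testing = 15; EF_User testing = 15+11 = 26
ES_Tooling = max(EF_Market research=15, EF_Concept design=11) = 15; EF_Tooling = 15+5 = 20
ES_Supplier sourcing = max(EF_Concept design=11, EF_Prototype build=28) = 28; EF_Supplier sourcing = 28+4 = 32
ES_Pilot run = 26; EF_Pilot run = 26+11 = 37
ES_QA = max(EF_Prototype build=28, EF_Tooling=20, EF_Supplier sourcing=32, EF_Pilot run=37) = 37; EF_QA = 37+5 = 42
Expected project duration μ = 42 days. Critical path: Market research → User testing → Pilot run → QA.

42 days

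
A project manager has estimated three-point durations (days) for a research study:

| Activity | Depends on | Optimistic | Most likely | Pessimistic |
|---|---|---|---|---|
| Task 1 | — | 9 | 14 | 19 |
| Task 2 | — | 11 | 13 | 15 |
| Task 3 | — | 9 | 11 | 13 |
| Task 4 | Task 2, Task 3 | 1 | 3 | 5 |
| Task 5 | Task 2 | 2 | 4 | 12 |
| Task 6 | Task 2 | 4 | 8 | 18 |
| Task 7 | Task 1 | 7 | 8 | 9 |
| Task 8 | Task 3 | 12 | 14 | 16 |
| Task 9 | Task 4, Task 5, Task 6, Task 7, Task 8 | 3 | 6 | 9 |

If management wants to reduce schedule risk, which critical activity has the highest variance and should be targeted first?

te_Task 1 = (9 + 4·14 + 19)/6 = 84/6 = 14; σ²_Task 1 = ((19−9)/6)² = 2.778
te_Task 2 = (11 + 4·13 + 15)/6 = 78/6 = 13; σ²_Task 2 = ((15−11)/6)² = 0.444
te_Task 3 = (9 + 4·11 + 13)/6 = 66/6 = 11; σ²_Task 3 = ((13−9)/6)² = 0.444
te_Task 4 = (1 + 4·3 + 5)/6 = 18/6 = 3; σ²_Task 4 = ((5−1)/6)² = 0.444
te_Task 5 = (2 + 4·4 + 12)/6 = 30/6 = 5; σ²_Task 5 = ((12−2)/6)² = 2.778
te_Task 6 = (4 + 4·8 + 18)/6 = 54/6 = 9; σ²_Task 6 = ((18−4)/6)² = 5.444
te_Task 7 = (7 + 4·8 + 9)/6 = 48/6 = 8; σ²_Task 7 = ((9−7)/6)² = 0.111
te_Task 8 = (12 + 4·14 + 16)/6 = 84/6 = 14; σ²_Task 8 = ((16−12)/6)² = 0.444
te_Task 9 = (3 + 4·6 + 9)/6 = 36/6 = 6; σ²_Task 9 = ((9−3)/6)² = 1.000

Forward pass:
ES_Task 1 = 0; EF_Task 1 = 14
ES_Task 2 = 0; EF_Task 2 = 13
ES_Task 3 = 0; EF_Task 3 = 11
ES_Task 4 = max(EF_Task 2=13, EF_Task 3=11) = 13; EF_Task 4 = 13+3 = 16
ES_Task 5 = 13; EF_Task 5 = 13+5 = 18
ES_Task 6 = 13; EF_Task 6 = 13+9 = 22
ES_Task 7 = 14; EF_Task 7 = 14+8 = 22
ES_Task 8 = 11; EF_Task 8 = 11+14 = 25
ES_Task 9 = max(EF_Task 4=16, EF_Task 5=18, EF_Task 6=22, EF_Task 7=22, EF_Task 8=25) = 25; EF_Task 9 = 25+6 = 31
Expected project duration μ = 31 days. Critical path: Task 3 → Task 8 → Task 9.

Variances on critical path: σ²_Task 3=0.444, σ²_Task 8=0.444, σ²_Task 9=1.000.
Largest is σ²_Task 9 = 1.000.

Task 9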